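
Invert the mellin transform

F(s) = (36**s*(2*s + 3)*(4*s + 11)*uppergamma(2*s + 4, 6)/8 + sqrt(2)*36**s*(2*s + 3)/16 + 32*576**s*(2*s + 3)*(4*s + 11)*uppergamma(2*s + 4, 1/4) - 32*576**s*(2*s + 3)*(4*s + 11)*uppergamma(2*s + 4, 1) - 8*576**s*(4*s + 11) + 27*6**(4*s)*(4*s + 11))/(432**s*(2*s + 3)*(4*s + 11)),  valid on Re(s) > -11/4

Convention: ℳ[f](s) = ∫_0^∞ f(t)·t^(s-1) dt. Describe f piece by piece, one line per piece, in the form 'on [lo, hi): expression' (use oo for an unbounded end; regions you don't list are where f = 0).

remove the common scale on t first: t**(11/4) on [0, 1/4); t**2*exp(-sqrt(t)/2) on [1/4, 4); t**(3/2)/2 on [4, 9); …
the shared t-power comes off first: t**(3/4) on [0, 1/4); exp(-sqrt(t)/2) on [1/4, 4); 1/(2*sqrt(t)) on [4, 9); …
invert the power substitution to get t**(3/2) on [0, 1/2); exp(-t/2) on [1/2, 2); 1/(2*t) on [2, 3); …
f breaks at 1/12, 4/3, 3 into 4 integrals to sum
[0, 1/12) adds the kernel integral of 9*3**(3/4)*t**(11/4)
over [1/12, 4/3), the kernel integral of 9*t**2*exp(-sqrt(3)*sqrt(t)/2) enters the sum
∫ over [4/3, 3) of 3*sqrt(3)*t**(3/2)/2·t^(s-1) joins the sum
∫ over [3, ∞) of 9*t**2*exp(-2*sqrt(3)*sqrt(t))·t^(s-1) joins the sum

on [0, 1/12): 9*3**(3/4)*t**(11/4)
on [1/12, 4/3): 9*t**2*exp(-sqrt(3)*sqrt(t)/2)
on [4/3, 3): 3*sqrt(3)*t**(3/2)/2
on [3, oo): 9*t**2*exp(-2*sqrt(3)*sqrt(t))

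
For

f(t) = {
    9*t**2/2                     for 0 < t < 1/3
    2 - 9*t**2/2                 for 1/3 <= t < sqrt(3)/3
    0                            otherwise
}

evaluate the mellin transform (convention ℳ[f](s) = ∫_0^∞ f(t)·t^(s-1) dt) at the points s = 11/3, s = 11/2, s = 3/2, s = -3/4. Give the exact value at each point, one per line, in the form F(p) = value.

F(11/3) = 3**(1/3)*(-46 + 105*3**(5/6))/10098
F(11/2) = sqrt(3)*(-38 + 243*3**(3/4))/120285
F(3/2) = sqrt(3)*(-22 + 19*3**(3/4))/189
F(-3/4) = -58*3**(3/8)/15 + 52*3**(3/4)/15

strip the common scale on t: 2*t**2 on [0, 1/2); 2 - 2*t**2 on [1/2, sqrt(3)/2)
invert the power substitution to get 2*t on [0, 1/4); 2 - 2*t on [1/4, 3/4)
back out the common scale on t: t on [0, 1/2); 2 - t on [1/2, 3/2)
slice at 1/3, transform all 2 pieces, and sum them
the [0, 1/3) slice contributes ∫ 9*t**2/2·t^(s-1) dt
∫ over [1/3, sqrt(3)/3) of (2 - 9*t**2/2)·t^(s-1) joins the sum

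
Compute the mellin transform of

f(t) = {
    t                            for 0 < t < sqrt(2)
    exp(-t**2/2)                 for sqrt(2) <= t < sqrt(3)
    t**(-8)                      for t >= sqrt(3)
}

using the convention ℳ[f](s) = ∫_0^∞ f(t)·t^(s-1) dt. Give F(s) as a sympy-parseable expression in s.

invert the power substitution to get sqrt(t) on [0, 2); exp(-t/2) on [2, 3); t**(-4) on [3, ∞)
split f at sqrt(2), sqrt(3): ℳ[f](s) collects 3 kernel integrals
for t in [0, sqrt(2)): the term is ∫ t·t^(s-1)
segment [sqrt(2), sqrt(3)) carries exp(-t**2/2); integrate it
on [sqrt(3), ∞): add ∫ t**(-8)·t^(s-1) dt

(81*2**(s/2)*(s - 8)*(s + 1)*uppergamma(s/2, 1) - 81*2**(s/2)*(s - 8)*(s + 1)*uppergamma(s/2, 3/2) + 162*2**(s/2 + 1/2)*(s - 8) - 2*3**(s/2)*(s + 1))/(162*(s - 8)*(s + 1))
  -1 < Re(s) < 8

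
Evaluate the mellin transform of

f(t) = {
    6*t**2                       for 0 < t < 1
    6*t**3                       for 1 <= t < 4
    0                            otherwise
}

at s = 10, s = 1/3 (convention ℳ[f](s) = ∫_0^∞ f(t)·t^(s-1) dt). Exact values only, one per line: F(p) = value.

cuts at 1: linearity sums the 2 kernel integrals
segment 0 to 1 holds 6*t**2; add its integral
[1, 4) adds the kernel integral of 6*t**3

F(10) = 805306369/26
F(1/3) = 27/35 + 576*2**(2/3)/5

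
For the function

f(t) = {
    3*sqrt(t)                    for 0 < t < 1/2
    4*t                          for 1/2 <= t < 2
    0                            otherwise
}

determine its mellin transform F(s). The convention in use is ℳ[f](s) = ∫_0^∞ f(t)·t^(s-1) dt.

the 2 pieces separated at 1/2 each add one integral
segment 0 to 1/2 holds 3*sqrt(t); add its integral
∫ over [1/2, 2) of 4*t·t^(s-1) joins the sum

(8*2**s*(2*s + 1) + 3*2**(1/2 - s)*(s + 1) - 2*(2*s + 1)/2**s)/((s + 1)*(2*s + 1))
  Re(s) > -1/2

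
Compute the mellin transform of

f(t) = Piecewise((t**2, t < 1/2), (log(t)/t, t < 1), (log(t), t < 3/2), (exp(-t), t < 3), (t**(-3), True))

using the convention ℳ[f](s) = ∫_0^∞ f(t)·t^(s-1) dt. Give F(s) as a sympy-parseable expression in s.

(108*2**s*s**2*(s - 3)*(s + 2)*(s**2 - 2*s + 1)*uppergamma(s, 3/2) - 108*2**s*s**2*(s - 3)*(s + 2)*(s**2 - 2*s + 1)*uppergamma(s, 3) - 108*2**s*s**2*(s - 3)*(s + 2) + 108*2**s*(s - 3)*(s + 2)*(s**2 - 2*s + 1) - 108*3**s*s*(s - 3)*(s + 2)*(s**2 - 2*s + 1)*log(2) + 108*3**s*s*(s - 3)*(s + 2)*(s**2 - 2*s + 1)*log(3) - 108*3**s*(s - 3)*(s + 2)*(s**2 - 2*s + 1) - 4*6**s*s**2*(s + 2)*(s**2 - 2*s + 1) + 216*s**3*(s - 3)*(s + 2)*log(2) - 216*s**2*(s - 3)*(s + 2)*log(2) + 216*s**2*(s - 3)*(s + 2) + 27*s**2*(s - 3)*(s**2 - 2*s + 1))/(108*2**s*s**2*(s - 3)*(s + 2)*(s**2 - 2*s + 1))
  -2 < Re(s) < 3

treat the 5 regions marked off by 1/2, 1, 3/2, 3 separately and sum
on [0, 1/2): add ∫ t**2·t^(s-1) dt
piece [1/2, 1): integrate log(t)/t against the kernel
[1, 3/2) adds the kernel integral of log(t)
[3/2, 3) adds the kernel integral of exp(-t)
between 3 and ∞ the integrand is t**(-3)·t^(s-1)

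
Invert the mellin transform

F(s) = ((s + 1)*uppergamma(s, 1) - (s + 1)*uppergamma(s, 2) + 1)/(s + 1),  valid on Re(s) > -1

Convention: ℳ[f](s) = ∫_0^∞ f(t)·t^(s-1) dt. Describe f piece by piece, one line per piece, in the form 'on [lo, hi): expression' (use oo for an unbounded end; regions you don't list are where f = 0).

breakpoints 1: one integral from each of the 2 segments
segment 0 to 1 holds t; add its integral
piece [1, 2): integrate exp(-t) against the kernel

on [0, 1): t
on [1, 2): exp(-t)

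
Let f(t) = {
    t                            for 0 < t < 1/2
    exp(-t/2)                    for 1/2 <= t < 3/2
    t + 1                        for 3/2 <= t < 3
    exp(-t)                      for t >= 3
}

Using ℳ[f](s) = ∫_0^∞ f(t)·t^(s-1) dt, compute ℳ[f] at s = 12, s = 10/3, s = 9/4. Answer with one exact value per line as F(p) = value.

along the cuts 1/2, 3/2, 3, ℳ[f](s) splits into 4 integrals
∫ over [0, 1/2) of t·t^(s-1) joins the sum
for t in [1/2, 3/2): the term is ∫ exp(-t/2)·t^(s-1)
∫ (t + 1)·t^(s-1) over [3/2, 3)
∫ over [3, ∞) of exp(-t)·t^(s-1) joins the sum

F(12) = -354434904271143*exp(-3/4)/1024 + 35548619933/212992 + 801693126*exp(-3) + 214975636319885*exp(-1/4)/1024
F(10/3) = 2**(2/3)*(-8320*2**(2/3)*uppergamma(10/3, 3/4) - 2268*3**(1/3) + 15 + 1040*2**(1/3)*uppergamma(10/3, 3) + 8320*2**(2/3)*uppergamma(10/3, 1/4) + 27864*6**(1/3))/2080
F(9/4) = -4*2**(1/4)*uppergamma(9/4, 3/4) - 53*2**(3/4)*3**(1/4)/52 + 2**(3/4)/52 + uppergamma(9/4, 3) + 4*2**(1/4)*uppergamma(9/4, 1/4) + 160*3**(1/4)/13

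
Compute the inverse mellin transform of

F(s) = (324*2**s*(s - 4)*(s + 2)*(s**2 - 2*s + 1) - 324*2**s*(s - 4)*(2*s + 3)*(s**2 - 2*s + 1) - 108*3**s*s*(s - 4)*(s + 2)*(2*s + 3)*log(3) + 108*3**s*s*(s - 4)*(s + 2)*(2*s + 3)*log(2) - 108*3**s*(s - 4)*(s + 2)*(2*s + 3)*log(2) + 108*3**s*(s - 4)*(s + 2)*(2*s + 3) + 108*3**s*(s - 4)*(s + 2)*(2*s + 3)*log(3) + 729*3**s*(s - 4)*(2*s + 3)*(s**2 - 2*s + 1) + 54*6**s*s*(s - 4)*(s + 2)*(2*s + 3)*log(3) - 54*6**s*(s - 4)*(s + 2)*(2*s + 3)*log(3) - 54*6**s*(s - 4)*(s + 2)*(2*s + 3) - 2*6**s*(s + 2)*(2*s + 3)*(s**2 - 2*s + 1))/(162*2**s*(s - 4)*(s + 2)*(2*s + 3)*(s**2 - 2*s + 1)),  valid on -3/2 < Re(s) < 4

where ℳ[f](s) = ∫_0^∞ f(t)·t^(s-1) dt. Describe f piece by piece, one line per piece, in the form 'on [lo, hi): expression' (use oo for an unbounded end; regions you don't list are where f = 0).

treat the 4 regions marked off by 1, 3/2, 3 separately and sum
for t in [0, 1): the term is ∫ t**(3/2)·t^(s-1)
segment [1, 3/2) carries 2*t**2; integrate it
between 3/2 and 3 the integrand is log(t)/t·t^(s-1)
piece [3, ∞): integrate t**(-4) against the kernel

on [0, 1): t**(3/2)
on [1, 3/2): 2*t**2
on [3/2, 3): log(t)/t
on [3, oo): t**(-4)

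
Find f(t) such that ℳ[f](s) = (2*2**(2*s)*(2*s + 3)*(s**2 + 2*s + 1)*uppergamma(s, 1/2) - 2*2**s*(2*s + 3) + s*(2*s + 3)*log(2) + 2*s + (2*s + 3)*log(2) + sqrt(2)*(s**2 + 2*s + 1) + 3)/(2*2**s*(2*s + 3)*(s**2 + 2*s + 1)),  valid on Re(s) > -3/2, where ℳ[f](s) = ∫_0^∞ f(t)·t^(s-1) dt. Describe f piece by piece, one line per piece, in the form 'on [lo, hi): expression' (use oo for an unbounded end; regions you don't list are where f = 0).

on [0, 1/2): t**(3/2)
on [1/2, 1): t*log(t)
on [1, oo): exp(-t/2)

breakpoints 1/2, 1: one integral from each of the 3 segments
segment [0, 1/2) carries t**(3/2); integrate it
∫ t*log(t)·t^(s-1) over [1/2, 1)
piece [1, ∞): integrate exp(-t/2) against the kernel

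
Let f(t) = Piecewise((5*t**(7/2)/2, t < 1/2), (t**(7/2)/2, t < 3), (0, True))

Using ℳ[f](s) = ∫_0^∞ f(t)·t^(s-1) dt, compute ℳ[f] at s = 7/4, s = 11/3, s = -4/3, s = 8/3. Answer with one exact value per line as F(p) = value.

F(7/4) = 2**(3/4)/168 + 162*3**(1/4)/7
F(11/3) = 3*2**(5/6)/2752 + 6561*3**(1/6)/43
F(-4/3) = 3*2**(5/6)/26 + 27*3**(1/6)/13
F(8/3) = 3*2**(5/6)/1184 + 2187*3**(1/6)/37

integrate the 2 segments split at 1/2, then add the results
between 0 and 1/2 the integrand is 5*t**(7/2)/2·t^(s-1)
on [1/2, 3): add ∫ t**(7/2)/2·t^(s-1) dt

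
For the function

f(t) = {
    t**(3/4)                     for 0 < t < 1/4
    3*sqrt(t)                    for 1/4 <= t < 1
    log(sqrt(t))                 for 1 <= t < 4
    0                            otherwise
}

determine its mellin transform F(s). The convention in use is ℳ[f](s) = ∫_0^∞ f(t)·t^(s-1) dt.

2**(-2*s - 1)*(16**s*s*(2*s + 1)*(4*s + 3)*log(4) - 16**s*(2*s + 1)*(4*s + 3) + 2**(2*s + 2)*s**2*(12*s + 9) + 4**s*(2*s + 1)*(4*s + 3) + s**2*(-24*s - 18) + sqrt(2)*s**2*(4*s + 2))/(s**2*(2*s + 1)*(4*s + 3))
  Re(s) > -3/4

back out the power substitution: t**(3/2) on [0, 1/2); 3*t on [1/2, 1); log(t) on [1, 2)
the 3 pieces separated at 1/4, 1 each add one integral
on [0, 1/4) integrate f = t**(3/4) against the kernel
over [1/4, 1), the kernel integral of 3*sqrt(t) enters the sum
on [1, 4) integrate f = log(sqrt(t)) against the kernel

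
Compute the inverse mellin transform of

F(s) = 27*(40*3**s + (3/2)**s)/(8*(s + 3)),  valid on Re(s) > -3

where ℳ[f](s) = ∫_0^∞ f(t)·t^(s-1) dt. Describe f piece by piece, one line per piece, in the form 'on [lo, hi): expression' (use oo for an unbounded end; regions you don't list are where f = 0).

on [0, 3/2): 6*t**3
on [3/2, 3): 5*t**3

the 2 pieces separated at 3/2 each add one integral
∫ 6*t**3·t^(s-1) over [0, 3/2)
segment 3/2 to 3 holds 5*t**3; add its integral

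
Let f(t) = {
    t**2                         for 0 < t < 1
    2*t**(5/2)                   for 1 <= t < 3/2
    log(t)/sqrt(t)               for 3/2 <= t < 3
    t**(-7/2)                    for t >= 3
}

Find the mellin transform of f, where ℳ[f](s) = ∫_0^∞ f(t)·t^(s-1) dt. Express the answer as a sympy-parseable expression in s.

2**(-s - 1/2)*(324*2**(s + 1/2)*(-2*s + (s + 1/2)**2)*(s - 7/2)*(s + 5/2) - 324*2**(s + 1/2)*(-2*s + (s + 1/2)**2)*(s - 7/2)*(2*s + 4) + 729*3**(s + 1/2)*(-2*s + (s + 1/2)**2)*(s - 7/2)*(2*s + 4) - 108*3**(s + 1/2)*(s - 7/2)*(s + 1/2)*(s + 5/2)*(2*s + 4)*log(3) + 108*3**(s + 1/2)*(s - 7/2)*(s + 1/2)*(s + 5/2)*(2*s + 4)*log(2) - 108*3**(s + 1/2)*(s - 7/2)*(s + 5/2)*(2*s + 4)*log(2) + 108*3**(s + 1/2)*(s - 7/2)*(s + 5/2)*(2*s + 4) + 108*3**(s + 1/2)*(s - 7/2)*(s + 5/2)*(2*s + 4)*log(3) - 2*6**(s + 1/2)*(-2*s + (s + 1/2)**2)*(s + 5/2)*(2*s + 4) + 54*6**(s + 1/2)*(s - 7/2)*(s + 1/2)*(s + 5/2)*(2*s + 4)*log(3) - 54*6**(s + 1/2)*(s - 7/2)*(s + 5/2)*(2*s + 4)*log(3) - 54*6**(s + 1/2)*(s - 7/2)*(s + 5/2)*(2*s + 4))/(162*(-2*s + (s + 1/2)**2)*(s - 7/2)*(s + 5/2)*(2*s + 4))
  -2 < Re(s) < 7/2

strip the shared t-power: t**(3/2) on [0, 1); 2*t**2 on [1, 3/2); log(t)/t on [3/2, 3); …
cuts at 1, 3/2, 3: linearity sums the 4 kernel integrals
segment 0 to 1 holds t**2; add its integral
the [1, 3/2) slice contributes ∫ 2*t**(5/2)·t^(s-1) dt
segment 3/2 to 3 holds log(t)/sqrt(t); add its integral
segment [3, ∞) carries t**(-7/2); integrate it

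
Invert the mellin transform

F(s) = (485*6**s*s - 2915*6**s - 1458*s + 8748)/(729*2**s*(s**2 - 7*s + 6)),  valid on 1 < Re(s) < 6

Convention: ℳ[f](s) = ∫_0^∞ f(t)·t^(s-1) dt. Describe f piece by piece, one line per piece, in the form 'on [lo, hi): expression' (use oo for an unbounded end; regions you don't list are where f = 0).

strip the shared t-power: 1 on [0, 1/2); 2 on [1/2, 3); t**(-5) on [3, ∞)
strip the shared t-power: t on [0, 1/2); 2*t on [1/2, 3); t**(-4) on [3, ∞)
cuts at 1/2, 3: linearity sums the 3 kernel integrals
piece [0, 1/2): integrate 1/t against the kernel
for t in [1/2, 3): the term is ∫ 2/t·t^(s-1)
on [3, ∞): add ∫ t**(-6)·t^(s-1) dt

on [0, 1/2): 1/t
on [1/2, 3): 2/t
on [3, oo): t**(-6)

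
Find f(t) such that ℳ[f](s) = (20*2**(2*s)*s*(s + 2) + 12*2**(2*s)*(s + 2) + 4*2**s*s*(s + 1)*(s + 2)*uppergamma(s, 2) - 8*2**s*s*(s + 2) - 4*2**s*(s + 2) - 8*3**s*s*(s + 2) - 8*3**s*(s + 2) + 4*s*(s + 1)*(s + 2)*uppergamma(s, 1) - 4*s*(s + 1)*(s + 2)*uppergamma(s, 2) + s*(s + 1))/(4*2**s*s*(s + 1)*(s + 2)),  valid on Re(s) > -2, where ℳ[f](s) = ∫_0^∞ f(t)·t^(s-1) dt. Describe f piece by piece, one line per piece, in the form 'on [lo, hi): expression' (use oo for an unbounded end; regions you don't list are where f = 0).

on [0, 1/2): t**2
on [1/2, 1): exp(-2*t)
on [1, 3/2): t + 1
on [3/2, 2): t + 3
on [2, oo): exp(-t)

slice at 1/2, 1, 3/2, 2, transform all 5 pieces, and sum them
∫ over [0, 1/2) of t**2·t^(s-1) joins the sum
for t in [1/2, 1): the term is ∫ exp(-2*t)·t^(s-1)
on [1, 3/2): add ∫ (t + 1)·t^(s-1) dt
segment 3/2 to 2 holds (t + 3); add its integral
segment 2 to ∞ holds exp(-t); add its integral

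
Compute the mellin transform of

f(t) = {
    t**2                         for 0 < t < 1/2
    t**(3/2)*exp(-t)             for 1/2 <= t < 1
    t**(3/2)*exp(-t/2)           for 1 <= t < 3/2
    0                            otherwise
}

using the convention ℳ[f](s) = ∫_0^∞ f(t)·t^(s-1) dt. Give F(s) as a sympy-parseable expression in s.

the shared t-power comes off first: t**(3/2) on [0, 1/2); t*exp(-t) on [1/2, 1); t*exp(-t/2) on [1, 3/2)
undo the shared t-power: sqrt(t) on [0, 1/2); exp(-t) on [1/2, 1); exp(-t/2) on [1, 3/2)
split f at 1/2, 1: ℳ[f](s) collects 3 kernel integrals
segment 0 to 1/2 holds t**2; add its integral
piece [1/2, 1): integrate t**(3/2)*exp(-t) against the kernel
over [1, 3/2), the kernel integral of t**(3/2)*exp(-t/2) enters the sum

2**(-s - 5/2)*(2**(s + 5/2)*(s + 2)*uppergamma(s + 3/2, 1/2) - 2**(s + 5/2)*(s + 2)*uppergamma(s + 3/2, 1) + 2**(2*s + 4)*(s + 2)*uppergamma(s + 3/2, 1/2) - 2**(2*s + 4)*(s + 2)*uppergamma(s + 3/2, 3/4) + sqrt(2))/(s + 2)
  Re(s) > -2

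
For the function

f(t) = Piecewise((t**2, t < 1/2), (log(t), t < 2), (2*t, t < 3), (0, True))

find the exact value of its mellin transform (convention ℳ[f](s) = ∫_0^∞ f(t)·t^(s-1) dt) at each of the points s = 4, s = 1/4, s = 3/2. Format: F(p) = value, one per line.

F(4) = 257*log(2)/64 + 320281/3840
F(1/4) = 2**(3/4)*(-864*sqrt(2) + log(2**(180 + 180*sqrt(2))) + 216*6**(1/4) + 725)/90
F(3/2) = sqrt(2)*(-9979 + 3780*log(2) + 9072*sqrt(6))/2520

integrate the 3 segments split at 1/2, 2, then add the results
segment [0, 1/2) carries t**2; integrate it
on [1/2, 2): add ∫ log(t)·t^(s-1) dt
the [2, 3) slice contributes ∫ 2*t·t^(s-1) dt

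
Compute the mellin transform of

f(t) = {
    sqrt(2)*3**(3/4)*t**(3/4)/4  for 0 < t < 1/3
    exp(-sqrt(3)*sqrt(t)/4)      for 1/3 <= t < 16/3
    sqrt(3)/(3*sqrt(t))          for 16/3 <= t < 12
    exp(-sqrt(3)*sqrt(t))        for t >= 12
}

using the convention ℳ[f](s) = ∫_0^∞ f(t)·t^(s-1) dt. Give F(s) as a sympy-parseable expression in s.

peel off the common scale on t: 2**(1/4)*t**(3/4)/2 on [0, 1/2); exp(-sqrt(2)*sqrt(t)/4) on [1/2, 8); sqrt(2)/(2*sqrt(t)) on [8, 18); …
invert the common scale on t to get t**(3/4) on [0, 1/4); exp(-sqrt(t)/2) on [1/4, 4); 1/(2*sqrt(t)) on [4, 9); …
remove the power substitution first: t**(3/2) on [0, 1/2); exp(-t/2) on [1/2, 2); 1/(2*t) on [2, 3); …
split f at 1/3, 16/3, 12: ℳ[f](s) collects 4 kernel integrals
on [0, 1/3) integrate f = sqrt(2)*3**(3/4)*t**(3/4)/4 against the kernel
segment 1/3 to 16/3 holds exp(-sqrt(3)*sqrt(t)/4); add its integral
segment [16/3, 12) carries sqrt(3)/(3*sqrt(t)); integrate it
over [12, ∞), the kernel integral of exp(-sqrt(3)*sqrt(t)) enters the sum

2**(2*s)*(2*1296**s*(4*s + 3) + 12*576**s*(2*s - 1)*(4*s + 3)*uppergamma(2*s, 1/4) - 12*576**s*(2*s - 1)*(4*s + 3)*uppergamma(2*s, 1) - 3*576**s*(4*s + 3) + 12*6**(2*s)*(2*s - 1)*(4*s + 3)*uppergamma(2*s, 6) + 6*sqrt(2)*6**(2*s)*(2*s - 1))/(6*432**s*(2*s - 1)*(4*s + 3))
  Re(s) > -3/4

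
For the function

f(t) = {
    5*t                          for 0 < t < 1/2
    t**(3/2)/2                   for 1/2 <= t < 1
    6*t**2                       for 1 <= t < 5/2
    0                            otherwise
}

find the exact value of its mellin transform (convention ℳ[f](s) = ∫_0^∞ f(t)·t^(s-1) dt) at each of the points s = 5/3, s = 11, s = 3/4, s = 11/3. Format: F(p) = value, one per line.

linearity at 1/2, 1 turns ℳ[f](s) into 3 summed integrals
between 0 and 1/2 the integrand is 5*t·t^(s-1)
the [1/2, 1) slice contributes ∫ t**(3/2)/2·t^(s-1) dt
∫ 6*t**2·t^(s-1) over [1, 5/2)

F(5/3) = -309/209 - 3*2**(5/6)/304 + 15*2**(1/3)/64 + 1125*2**(1/3)*5**(2/3)/88
F(11) = 1098626080301/15974400 - sqrt(2)/204800
F(3/4) = -194/99 - 2**(3/4)/36 + 5*2**(1/4)/7 + 75*2**(1/4)*5**(3/4)/11
F(11/3) = -507/527 - 3*2**(5/6)/1984 + 15*2**(1/3)/448 + 28125*2**(1/3)*5**(2/3)/544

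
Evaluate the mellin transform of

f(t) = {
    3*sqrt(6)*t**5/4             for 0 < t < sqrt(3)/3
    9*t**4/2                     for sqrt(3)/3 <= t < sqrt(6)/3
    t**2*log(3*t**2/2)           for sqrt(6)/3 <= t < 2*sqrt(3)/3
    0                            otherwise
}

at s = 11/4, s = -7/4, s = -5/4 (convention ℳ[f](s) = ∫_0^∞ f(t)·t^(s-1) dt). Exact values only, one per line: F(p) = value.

undo the shared t-power: 3*sqrt(6)*t**3/4 on [0, sqrt(3)/3); 9*t**2/2 on [sqrt(3)/3, sqrt(6)/3); log(3*t**2/2) on [sqrt(6)/3, 2*sqrt(3)/3)
reversing the power substitution: 3*sqrt(6)*t**(3/2)/4 on [0, 1/3); 9*t/2 on [1/3, 2/3); log(3*t/2) on [2/3, 4/3)
undo the common scale on t: t**(3/2) on [0, 1/2); 3*t on [1/2, 1); log(t) on [1, 2)
breakpoints sqrt(3)/3, sqrt(6)/3: one integral from each of the 3 segments
on [0, sqrt(3)/3): add ∫ 3*sqrt(6)*t**5/4·t^(s-1) dt
on [sqrt(3)/3, sqrt(6)/3) integrate f = 9*t**4/2 against the kernel
for t in [sqrt(6)/3, 2*sqrt(3)/3): the term is ∫ t**2*log(3*t**2/2)·t^(s-1)

F(11/4) = 3**(5/8)*(-142848*2**(3/4) - 22382 + 3249*sqrt(2) + 214768*2**(3/8) + 339264*2**(3/4)*log(2))/2719413
F(-7/4) = 3**(7/8)*(-1248*2**(1/4) - 26 + 3*sqrt(2) + 156*2**(1/4)*log(2) + 1300*2**(1/8))/117
F(-5/4) = 3**(5/8)*(-1760*2**(3/4) - 270 + 33*sqrt(2) + 660*2**(3/4)*log(2) + 2300*2**(3/8))/1485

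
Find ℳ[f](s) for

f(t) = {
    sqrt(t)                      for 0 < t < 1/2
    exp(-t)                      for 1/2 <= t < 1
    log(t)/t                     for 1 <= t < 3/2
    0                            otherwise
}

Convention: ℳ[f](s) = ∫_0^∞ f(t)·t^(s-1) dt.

breakpoints 1/2, 1: one integral from each of the 3 segments
segment [0, 1/2) carries sqrt(t); integrate it
segment 1/2 to 1 holds exp(-t); add its integral
on [1, 3/2): add ∫ log(t)/t·t^(s-1) dt

(3*2**s*(2*s + 1)*(s**2 - 2*s + 1)*uppergamma(s, 1/2) - 3*2**s*(2*s + 1)*(s**2 - 2*s + 1)*uppergamma(s, 1) + 3*2**s*(2*s + 1) + 3**s*s*(2*s + 1)*(-2*log(2) + 2*log(3)) - 2*3**s*(2*s + 1) + 3**s*(2*s + 1)*(-2*log(3) + 2*log(2)) + 3*sqrt(2)*(s**2 - 2*s + 1))/(3*2**s*(2*s + 1)*(s**2 - 2*s + 1))
  Re(s) > -1/2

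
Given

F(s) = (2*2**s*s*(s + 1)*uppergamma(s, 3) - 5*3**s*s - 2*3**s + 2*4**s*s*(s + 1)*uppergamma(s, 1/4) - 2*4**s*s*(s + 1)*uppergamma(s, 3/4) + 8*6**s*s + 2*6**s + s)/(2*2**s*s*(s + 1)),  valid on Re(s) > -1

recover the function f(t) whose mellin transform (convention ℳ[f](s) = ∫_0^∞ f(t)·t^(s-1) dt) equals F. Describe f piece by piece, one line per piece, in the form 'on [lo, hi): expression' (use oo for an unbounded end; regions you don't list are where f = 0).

slice at 1/2, 3/2, 3, transform all 4 pieces, and sum them
segment [0, 1/2) carries t; integrate it
segment [1/2, 3/2) carries exp(-t/2); integrate it
∫ (t + 1)·t^(s-1) over [3/2, 3)
on [3, ∞): add ∫ exp(-t)·t^(s-1) dt

on [0, 1/2): t
on [1/2, 3/2): exp(-t/2)
on [3/2, 3): t + 1
on [3, oo): exp(-t)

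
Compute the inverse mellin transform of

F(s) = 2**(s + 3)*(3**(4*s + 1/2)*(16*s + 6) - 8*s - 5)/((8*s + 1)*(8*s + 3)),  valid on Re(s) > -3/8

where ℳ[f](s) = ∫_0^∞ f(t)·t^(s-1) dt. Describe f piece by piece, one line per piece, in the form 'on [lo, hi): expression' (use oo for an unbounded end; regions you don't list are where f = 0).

invert the common scale on t to get t**(3/8) on [0, 1); 2*t**(1/8) on [1, 81)
remove the power substitution first: t**(3/4) on [0, 1); 2*t**(1/4) on [1, 9)
peel off the power substitution: t**(3/2) on [0, 1); 2*sqrt(t) on [1, 3)
the 2 pieces separated at 2 each add one integral
piece [0, 2): integrate 2**(5/8)*t**(3/8)/2 against the kernel
the [2, 162) slice contributes ∫ 2**(7/8)*t**(1/8)·t^(s-1) dt

on [0, 2): 2**(5/8)*t**(3/8)/2
on [2, 162): 2**(7/8)*t**(1/8)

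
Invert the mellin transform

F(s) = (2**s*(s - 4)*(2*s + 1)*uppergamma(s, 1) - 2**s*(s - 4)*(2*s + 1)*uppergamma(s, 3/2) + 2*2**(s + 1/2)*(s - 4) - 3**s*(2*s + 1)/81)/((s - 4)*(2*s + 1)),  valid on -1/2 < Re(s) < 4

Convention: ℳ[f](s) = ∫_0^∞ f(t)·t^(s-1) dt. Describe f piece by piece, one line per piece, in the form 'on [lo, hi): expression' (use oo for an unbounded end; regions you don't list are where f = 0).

linearity at 2, 3 turns ℳ[f](s) into 3 summed integrals
∫ over [0, 2) of sqrt(t)·t^(s-1) joins the sum
segment 2 to 3 holds exp(-t/2); add its integral
segment 3 to ∞ holds t**(-4); add its integral

on [0, 2): sqrt(t)
on [2, 3): exp(-t/2)
on [3, oo): t**(-4)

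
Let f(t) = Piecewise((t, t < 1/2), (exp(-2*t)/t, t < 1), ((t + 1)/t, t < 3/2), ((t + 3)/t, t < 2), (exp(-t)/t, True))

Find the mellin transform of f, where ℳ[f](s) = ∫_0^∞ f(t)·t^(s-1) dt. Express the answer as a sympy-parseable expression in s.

(6*2**s*s*(s - 1)*(s + 1)*uppergamma(s - 1, 2) - 12*2**s*(s - 1)*(s + 1) - 6*2**s*(s + 1) - 8*3**s*(s - 1)*(s + 1) - 8*3**s*(s + 1) + 15*4**s*(s - 1)*(s + 1) + 9*4**s*(s + 1) + 12*s*(s - 1)*(s + 1)*uppergamma(s - 1, 1) - 12*s*(s - 1)*(s + 1)*uppergamma(s - 1, 2) + 3*s*(s - 1))/(6*2**s*s*(s - 1)*(s + 1))
  Re(s) > -1

back out the shared t-power: t**2 on [0, 1/2); exp(-2*t) on [1/2, 1); t + 1 on [1, 3/2); …
along the cuts 1/2, 1, 3/2, 2, ℳ[f](s) splits into 5 integrals
piece [0, 1/2): integrate t against the kernel
segment [1/2, 1) carries exp(-2*t)/t; integrate it
∫ (t + 1)/t·t^(s-1) over [1, 3/2)
over [3/2, 2), the kernel integral of (t + 3)/t enters the sum
[2, ∞) adds the kernel integral of exp(-t)/t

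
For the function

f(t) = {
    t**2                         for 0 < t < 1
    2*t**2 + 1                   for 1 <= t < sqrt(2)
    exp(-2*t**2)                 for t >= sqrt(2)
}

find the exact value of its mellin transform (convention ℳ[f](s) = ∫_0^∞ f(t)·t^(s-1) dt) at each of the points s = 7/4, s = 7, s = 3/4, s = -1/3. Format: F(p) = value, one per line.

F(7/4) = -88/105 + 2**(1/8)*uppergamma(7/8, 4)/4 + 172*2**(7/8)/105
F(7) = (sqrt(2)*(945*sqrt(pi)*exp(4)*erfc(2) + 29988)/16128 + (-4096 + 75776*sqrt(2))*exp(4)/16128)*exp(-4)
F(3/4) = -56/33 + 2**(5/8)*uppergamma(3/8, 4)/4 + 92*2**(3/8)/33
F(-1/3) = -3*2**(5/6)/10 + 2**(1/6)*uppergamma(-1/6, 4)/2 + 12/5

strip the power substitution: t on [0, 1); 2*t + 1 on [1, 2); exp(-2*t) on [2, ∞)
integrate the 3 segments split at 1, sqrt(2), then add the results
[0, 1) adds the kernel integral of t**2
segment 1 to sqrt(2) holds (2*t**2 + 1); add its integral
[sqrt(2), ∞) adds the kernel integral of exp(-2*t**2)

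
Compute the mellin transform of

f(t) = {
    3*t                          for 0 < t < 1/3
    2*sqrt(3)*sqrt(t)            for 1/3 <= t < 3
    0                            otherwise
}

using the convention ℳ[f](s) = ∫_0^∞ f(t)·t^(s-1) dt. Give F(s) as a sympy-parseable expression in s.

the common scale on t comes off first: t on [0, 1); 2*sqrt(t) on [1, 9)
the power substitution comes off first: t**2 on [0, 1); 2*t on [1, 3)
the shared t-power comes off first: t**(3/2) on [0, 1); 2*sqrt(t) on [1, 3)
breakpoints 1/3: one integral from each of the 2 segments
[0, 1/3) adds the kernel integral of 3*t
segment 1/3 to 3 holds 2*sqrt(3)*sqrt(t); add its integral

(12*3**(2*s)*(s + 1) - 2*s - 3)/(3**s*(s + 1)*(2*s + 1))
  Re(s) > -1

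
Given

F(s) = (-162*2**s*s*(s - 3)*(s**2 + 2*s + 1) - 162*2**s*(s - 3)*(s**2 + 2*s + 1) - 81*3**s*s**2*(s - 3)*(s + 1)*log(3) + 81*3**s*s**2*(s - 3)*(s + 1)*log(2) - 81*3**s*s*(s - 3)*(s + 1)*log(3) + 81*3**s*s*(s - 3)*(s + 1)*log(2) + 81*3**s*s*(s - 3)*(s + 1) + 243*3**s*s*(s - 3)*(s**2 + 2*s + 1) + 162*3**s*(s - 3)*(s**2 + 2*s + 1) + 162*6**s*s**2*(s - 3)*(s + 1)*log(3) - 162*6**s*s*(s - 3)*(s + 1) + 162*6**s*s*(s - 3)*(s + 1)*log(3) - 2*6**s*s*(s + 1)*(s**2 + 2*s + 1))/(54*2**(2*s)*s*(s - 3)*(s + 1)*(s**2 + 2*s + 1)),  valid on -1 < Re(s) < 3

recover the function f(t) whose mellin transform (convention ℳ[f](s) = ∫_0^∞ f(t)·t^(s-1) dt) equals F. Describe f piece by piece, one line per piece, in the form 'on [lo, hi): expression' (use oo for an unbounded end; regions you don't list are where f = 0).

remove the common scale on t first: t on [0, 1); t + 3 on [1, 3/2); t*log(t) on [3/2, 3); …
decompose at 1/2, 3/4, 3/2; ℳ[f](s) sums the 4 pieces' integrals
the [0, 1/2) slice contributes ∫ 2*t·t^(s-1) dt
between 1/2 and 3/4 the integrand is (2*t + 3)·t^(s-1)
for t in [3/4, 3/2): the term is ∫ 2*t*log(2*t)·t^(s-1)
segment 3/2 to ∞ holds 1/(8*t**3); add its integral

on [0, 1/2): 2*t
on [1/2, 3/4): 2*t + 3
on [3/4, 3/2): 2*t*log(2*t)
on [3/2, oo): 1/(8*t**3)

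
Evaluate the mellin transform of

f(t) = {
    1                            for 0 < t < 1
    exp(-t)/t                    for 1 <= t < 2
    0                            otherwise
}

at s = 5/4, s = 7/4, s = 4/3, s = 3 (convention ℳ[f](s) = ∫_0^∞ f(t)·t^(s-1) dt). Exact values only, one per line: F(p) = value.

F(5/4) = -uppergamma(1/4, 2) + uppergamma(1/4, 1) + 4/5
F(7/4) = -uppergamma(3/4, 2) + uppergamma(3/4, 1) + 4/7
F(4/3) = -uppergamma(1/3, 2) + uppergamma(1/3, 1) + 3/4
F(3) = -3*exp(-2) + 1/3 + 2*exp(-1)

strip the shared t-power: t on [0, 1); exp(-t) on [1, 2)
decompose at 1; ℳ[f](s) sums the 2 pieces' integrals
the [0, 1) slice contributes ∫ 1·t^(s-1) dt
over [1, 2), the kernel integral of exp(-t)/t enters the sum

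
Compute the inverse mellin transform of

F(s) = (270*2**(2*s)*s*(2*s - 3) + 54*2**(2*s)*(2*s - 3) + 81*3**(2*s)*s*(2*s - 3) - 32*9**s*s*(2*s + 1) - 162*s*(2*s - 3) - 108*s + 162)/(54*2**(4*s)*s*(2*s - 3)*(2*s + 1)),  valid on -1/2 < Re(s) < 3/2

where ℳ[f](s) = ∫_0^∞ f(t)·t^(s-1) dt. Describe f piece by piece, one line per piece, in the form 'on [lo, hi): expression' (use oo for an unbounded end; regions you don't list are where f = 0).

invert the power substitution to get 2*t on [0, 1/4); 4*t + 1 on [1/4, 1/2); t on [1/2, 3/4); …
invert the common scale on t to get t on [0, 1/2); 2*t + 1 on [1/2, 1); t/2 on [1, 3/2); …
slice at 1/16, 1/4, 9/16, transform all 4 pieces, and sum them
the [0, 1/16) slice contributes ∫ 2*sqrt(t)·t^(s-1) dt
segment 1/16 to 1/4 holds (4*sqrt(t) + 1); add its integral
on [1/4, 9/16): add ∫ sqrt(t)·t^(s-1) dt
∫ over [9/16, ∞) of 1/(8*t**(3/2))·t^(s-1) joins the sum

on [0, 1/16): 2*sqrt(t)
on [1/16, 1/4): 4*sqrt(t) + 1
on [1/4, 9/16): sqrt(t)
on [9/16, oo): 1/(8*t**(3/2))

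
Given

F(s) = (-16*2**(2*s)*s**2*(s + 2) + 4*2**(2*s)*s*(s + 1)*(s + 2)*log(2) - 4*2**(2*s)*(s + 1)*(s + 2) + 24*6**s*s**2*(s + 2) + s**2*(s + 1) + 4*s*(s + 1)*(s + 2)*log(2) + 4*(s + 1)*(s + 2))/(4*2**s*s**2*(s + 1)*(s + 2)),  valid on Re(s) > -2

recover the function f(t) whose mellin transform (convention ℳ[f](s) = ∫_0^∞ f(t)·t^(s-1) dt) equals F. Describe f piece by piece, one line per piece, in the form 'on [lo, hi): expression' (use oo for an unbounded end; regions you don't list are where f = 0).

linearity at 1/2, 2 turns ℳ[f](s) into 3 summed integrals
over [0, 1/2), the kernel integral of t**2 enters the sum
piece [1/2, 2): integrate log(t) against the kernel
the [2, 3) slice contributes ∫ 2*t·t^(s-1) dt

on [0, 1/2): t**2
on [1/2, 2): log(t)
on [2, 3): 2*t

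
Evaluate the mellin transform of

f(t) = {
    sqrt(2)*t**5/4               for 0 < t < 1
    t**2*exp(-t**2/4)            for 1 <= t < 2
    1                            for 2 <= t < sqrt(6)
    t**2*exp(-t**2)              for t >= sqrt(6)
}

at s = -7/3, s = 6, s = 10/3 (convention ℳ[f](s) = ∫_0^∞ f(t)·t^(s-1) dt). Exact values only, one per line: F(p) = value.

peel off the shared t-power: sqrt(2)*t**3/4 on [0, 1); exp(-t**2/4) on [1, 2); t**(-2) on [2, sqrt(6)); …
reversing the power substitution: sqrt(2)*t**(3/2)/4 on [0, 1); exp(-t/4) on [1, 4); 1/t on [4, 6); …
peel off the common scale on t: t**(3/2) on [0, 1/2); exp(-t/2) on [1/2, 2); 1/(2*t) on [2, 3); …
the 4 pieces separated at 1, 2, sqrt(6) each add one integral
on [0, 1): add ∫ sqrt(2)*t**5/4·t^(s-1) dt
for t in [1, 2): the term is ∫ t**2*exp(-t**2/4)·t^(s-1)
piece [2, sqrt(6)): integrate 1 against the kernel
piece [sqrt(6), ∞): integrate t**2*exp(-t**2) against the kernel

F(-7/3) = -2**(2/3)*uppergamma(-1/6, 1)/4 - 6**(5/6)/84 + uppergamma(-1/6, 6)/2 + 3*2**(2/3)/56 + 3*sqrt(2)/32 + 2**(2/3)*uppergamma(-1/6, 1/4)/4
F(6) = -2048*exp(-1) + sqrt(2)/44 + 183*exp(-6) + 76/3 + 986*exp(-1/4)
F(10/3) = -16*2**(1/3)*uppergamma(8/3, 1) - 12*2**(1/3)/5 + uppergamma(8/3, 6)/2 + 3*sqrt(2)/100 + 9*6**(2/3)/5 + 16*2**(1/3)*uppergamma(8/3, 1/4)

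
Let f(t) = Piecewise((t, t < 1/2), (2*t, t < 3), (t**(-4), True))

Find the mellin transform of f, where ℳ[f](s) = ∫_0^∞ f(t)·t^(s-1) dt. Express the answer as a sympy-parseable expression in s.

treat the 3 regions marked off by 1/2, 3 separately and sum
on [0, 1/2) integrate f = t against the kernel
on [1/2, 3) integrate f = 2*t against the kernel
between 3 and ∞ the integrand is t**(-4)·t^(s-1)

(970*6**s*s - 3890*6**s - 81*s + 324)/(162*2**s*(s**2 - 3*s - 4))
  -1 < Re(s) < 4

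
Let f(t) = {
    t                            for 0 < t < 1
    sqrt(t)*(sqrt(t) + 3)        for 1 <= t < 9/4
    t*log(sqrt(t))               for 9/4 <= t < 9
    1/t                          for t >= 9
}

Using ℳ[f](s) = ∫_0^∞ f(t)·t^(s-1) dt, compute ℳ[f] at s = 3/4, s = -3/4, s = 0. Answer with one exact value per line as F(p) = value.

peel off the shared t-power: sqrt(t) on [0, 1); sqrt(t) + 3 on [1, 9/4); sqrt(t)*log(sqrt(t)) on [9/4, 9); …
peel off the power substitution: t on [0, 1); t + 3 on [1, 3/2); t*log(t) on [3/2, 3); …
cuts at 1, 9/4, 9: linearity sums the 4 kernel integrals
piece [0, 1): integrate t against the kernel
for t in [1, 9/4): the term is ∫ sqrt(t)*(sqrt(t) + 3)·t^(s-1)
on [9/4, 9) integrate f = t*log(sqrt(t)) against the kernel
piece [9, ∞): integrate 1/t against the kernel

F(3/4) = -452*sqrt(3)/147 - 27*sqrt(6)*log(3)/28 - 12/5 + 27*sqrt(6)*log(2)/28 + 3861*sqrt(6)/980 + 108*sqrt(3)*log(3)/7
F(-3/4) = -4532*sqrt(3)/567 + 2*sqrt(6) + log(2**(2*sqrt(6))*3**(-2*sqrt(6) + 4*sqrt(3))) + 12
F(0) = 9*log(2)/4 + 143/72 + 27*log(3)/4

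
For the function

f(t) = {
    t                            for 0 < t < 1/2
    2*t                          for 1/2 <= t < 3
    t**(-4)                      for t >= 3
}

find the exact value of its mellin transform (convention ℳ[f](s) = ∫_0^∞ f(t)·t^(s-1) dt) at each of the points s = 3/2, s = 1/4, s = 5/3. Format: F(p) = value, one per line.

F(3/2) = sqrt(2)*(-27 + 1948*sqrt(6))/540
F(1/4) = 2**(3/4)*(-243 + 2918*6**(1/4))/1215
F(5/3) = 2**(1/3)*(-189 + 13640*6**(2/3))/4032

split f at 1/2, 3: ℳ[f](s) collects 3 kernel integrals
on [0, 1/2): add ∫ t·t^(s-1) dt
between 1/2 and 3 the integrand is 2*t·t^(s-1)
for t in [3, ∞): the term is ∫ t**(-4)·t^(s-1)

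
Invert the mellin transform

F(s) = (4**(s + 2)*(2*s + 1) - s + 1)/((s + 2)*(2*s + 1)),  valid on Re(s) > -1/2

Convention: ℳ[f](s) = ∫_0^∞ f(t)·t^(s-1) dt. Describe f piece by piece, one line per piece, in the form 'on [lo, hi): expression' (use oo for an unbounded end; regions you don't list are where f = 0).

linearity at 1 turns ℳ[f](s) into 2 summed integrals
on [0, 1): add ∫ sqrt(t)/2·t^(s-1) dt
∫ over [1, 4) of t**2·t^(s-1) joins the sum

on [0, 1): sqrt(t)/2
on [1, 4): t**2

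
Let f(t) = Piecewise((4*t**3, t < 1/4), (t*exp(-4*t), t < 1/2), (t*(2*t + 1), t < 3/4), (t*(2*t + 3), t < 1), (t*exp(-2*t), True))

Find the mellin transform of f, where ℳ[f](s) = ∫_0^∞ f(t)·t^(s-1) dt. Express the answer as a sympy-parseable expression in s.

(80*2**(2*s)*(s + 1)*(s + 3) + 48*2**(2*s)*(s + 3) + 8*2**s*(s + 1)*(s + 2)*(s + 3)*uppergamma(s + 1, 2) - 16*2**s*(s + 1)*(s + 3) - 8*2**s*(s + 3) - 24*3**s*(s + 1)*(s + 3) - 24*3**s*(s + 3) + 4*(s + 1)*(s + 2)*(s + 3)*uppergamma(s + 1, 1) - 4*(s + 1)*(s + 2)*(s + 3)*uppergamma(s + 1, 2) + (s + 1)*(s + 2))/(16*2**(2*s)*(s + 1)*(s + 2)*(s + 3))
  Re(s) > -3

invert the shared t-power to get 4*t**2 on [0, 1/4); exp(-4*t) on [1/4, 1/2); 2*t + 1 on [1/2, 3/4); …
remove the common scale on t first: t**2 on [0, 1/2); exp(-2*t) on [1/2, 1); t + 1 on [1, 3/2); …
breakpoints 1/4, 1/2, 3/4, 1: one integral from each of the 5 segments
between 0 and 1/4 the integrand is 4*t**3·t^(s-1)
piece [1/4, 1/2): integrate t*exp(-4*t) against the kernel
on [1/2, 3/4) integrate f = t*(2*t + 1) against the kernel
the [3/4, 1) slice contributes ∫ t*(2*t + 3)·t^(s-1) dt
piece [1, ∞): integrate t*exp(-2*t) against the kernel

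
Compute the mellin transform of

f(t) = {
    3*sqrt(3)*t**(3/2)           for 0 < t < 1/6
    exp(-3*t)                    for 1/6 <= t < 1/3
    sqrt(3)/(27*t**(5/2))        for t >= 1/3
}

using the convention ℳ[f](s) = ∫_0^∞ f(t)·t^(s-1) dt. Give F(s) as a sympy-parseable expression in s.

remove the common scale on t first: t**(3/2) on [0, 1/2); exp(-t) on [1/2, 1); t**(-5/2) on [1, ∞)
f breaks at 1/6, 1/3 into 3 integrals to sum
the [0, 1/6) slice contributes ∫ 3*sqrt(3)*t**(3/2)·t^(s-1) dt
on [1/6, 1/3) integrate f = exp(-3*t) against the kernel
between 1/3 and ∞ the integrand is sqrt(3)/(27*t**(5/2))·t^(s-1)

(2*2**s*(2*s - 5)*(2*s + 3)*uppergamma(s, 1/2) - 2*2**s*(2*s - 5)*(2*s + 3)*uppergamma(s, 1) - 4*2**s*(2*s + 3) + sqrt(2)*(2*s - 5))/(2*6**s*(2*s - 5)*(2*s + 3))
  -3/2 < Re(s) < 5/2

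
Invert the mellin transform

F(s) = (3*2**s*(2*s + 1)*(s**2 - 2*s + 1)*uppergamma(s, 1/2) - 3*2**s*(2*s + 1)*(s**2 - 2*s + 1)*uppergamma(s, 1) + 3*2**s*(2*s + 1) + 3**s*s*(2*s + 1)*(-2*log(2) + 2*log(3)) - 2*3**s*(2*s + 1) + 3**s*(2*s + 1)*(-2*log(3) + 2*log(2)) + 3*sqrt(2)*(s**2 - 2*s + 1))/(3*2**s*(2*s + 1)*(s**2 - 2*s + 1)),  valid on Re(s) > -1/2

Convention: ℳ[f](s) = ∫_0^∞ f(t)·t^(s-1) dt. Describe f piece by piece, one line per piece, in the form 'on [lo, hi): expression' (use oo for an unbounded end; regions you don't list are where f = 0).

slice at 1/2, 1, transform all 3 pieces, and sum them
piece [0, 1/2): integrate sqrt(t) against the kernel
the [1/2, 1) slice contributes ∫ exp(-t)·t^(s-1) dt
piece [1, 3/2): integrate log(t)/t against the kernel

on [0, 1/2): sqrt(t)
on [1/2, 1): exp(-t)
on [1, 3/2): log(t)/t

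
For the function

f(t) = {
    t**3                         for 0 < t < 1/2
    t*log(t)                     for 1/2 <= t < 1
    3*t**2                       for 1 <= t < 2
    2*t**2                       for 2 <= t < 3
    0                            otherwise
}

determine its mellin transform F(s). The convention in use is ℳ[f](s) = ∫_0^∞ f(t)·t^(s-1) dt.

(32*2**(2*s)*(s + 3)*(2*s - (s + 2)**2 + 3) + 8*2**s*(s + 2)*(s + 3) - 24*2**s*(s + 3)*(2*s - (s + 2)**2 + 3) + 144*6**s*(s + 3)*(2*s - (s + 2)**2 + 3) - 4*(s + 2)**2*(s + 3)*log(2) - 4*(s + 2)*(s + 3) + 4*(s + 2)*(s + 3)*log(2) + (s + 2)*(2*s - (s + 2)**2 + 3))/(8*2**s*(s + 2)*(s + 3)*(2*s - (s + 2)**2 + 3))
  Re(s) > -3

reversing the shared t-power: t on [0, 1/2); log(t)/t on [1/2, 1); 3 on [1, 2); …
f breaks at 1/2, 1, 2 into 4 integrals to sum
between 0 and 1/2 the integrand is t**3·t^(s-1)
piece [1/2, 1): integrate t*log(t) against the kernel
on [1, 2): add ∫ 3*t**2·t^(s-1) dt
the [2, 3) slice contributes ∫ 2*t**2·t^(s-1) dt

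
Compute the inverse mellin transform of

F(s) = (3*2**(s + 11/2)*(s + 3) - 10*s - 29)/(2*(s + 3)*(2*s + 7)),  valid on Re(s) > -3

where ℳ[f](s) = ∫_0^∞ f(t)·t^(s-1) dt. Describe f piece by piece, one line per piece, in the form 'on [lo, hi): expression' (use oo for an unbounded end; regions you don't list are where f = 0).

on [0, 1): t**3/2
on [1, 2): 3*t**(7/2)

along the cuts 1, ℳ[f](s) splits into 2 integrals
the [0, 1) slice contributes ∫ t**3/2·t^(s-1) dt
for t in [1, 2): the term is ∫ 3*t**(7/2)·t^(s-1)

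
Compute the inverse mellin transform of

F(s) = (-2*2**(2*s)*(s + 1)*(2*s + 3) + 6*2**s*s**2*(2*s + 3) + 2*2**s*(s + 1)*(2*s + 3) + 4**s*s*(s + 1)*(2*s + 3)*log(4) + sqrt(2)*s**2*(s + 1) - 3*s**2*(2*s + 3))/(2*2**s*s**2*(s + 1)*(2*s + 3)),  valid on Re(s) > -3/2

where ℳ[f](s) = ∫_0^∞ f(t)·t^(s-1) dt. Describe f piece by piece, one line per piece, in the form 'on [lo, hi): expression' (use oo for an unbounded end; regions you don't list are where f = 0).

on [0, 1/2): t**(3/2)
on [1/2, 1): 3*t
on [1, 2): log(t)

along the cuts 1/2, 1, ℳ[f](s) splits into 3 integrals
segment [0, 1/2) carries t**(3/2); integrate it
segment [1/2, 1) carries 3*t; integrate it
segment 1 to 2 holds log(t); add its integral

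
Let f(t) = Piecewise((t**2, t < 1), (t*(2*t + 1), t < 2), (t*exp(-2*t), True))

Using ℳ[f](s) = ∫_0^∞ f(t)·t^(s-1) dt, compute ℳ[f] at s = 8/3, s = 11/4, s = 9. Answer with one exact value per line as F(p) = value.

F(8/3) = -75/154 + 2**(1/3)*uppergamma(11/3, 4)/16 + 696*2**(2/3)/77
F(11/4) = -136/285 + 2**(1/4)*uppergamma(15/4, 4)/16 + 2528*2**(3/4)/285
F(9) = 153527*exp(-4)/8 + 52203/110

the shared t-power comes off first: t on [0, 1); 2*t + 1 on [1, 2); exp(-2*t) on [2, ∞)
linearity at 1, 2 turns ℳ[f](s) into 3 summed integrals
∫ over [0, 1) of t**2·t^(s-1) joins the sum
the [1, 2) slice contributes ∫ t*(2*t + 1)·t^(s-1) dt
for t in [2, ∞): the term is ∫ t*exp(-2*t)·t^(s-1)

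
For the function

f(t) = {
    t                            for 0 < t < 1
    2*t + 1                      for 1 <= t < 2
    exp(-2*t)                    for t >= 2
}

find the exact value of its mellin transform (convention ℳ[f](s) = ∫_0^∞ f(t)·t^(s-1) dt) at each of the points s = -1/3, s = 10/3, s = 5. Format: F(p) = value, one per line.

F(-1/3) = 2**(1/3)*uppergamma(-1/3, 4) + 3/2 + 3*2**(2/3)/2
F(10/3) = -69/130 + 2**(2/3)*uppergamma(10/3, 4)/16 + 636*2**(1/3)/65
F(5) = 103*exp(-4)/4 + 821/30

the 3 pieces separated at 1, 2 each add one integral
segment [0, 1) carries t; integrate it
segment [1, 2) carries (2*t + 1); integrate it
the [2, ∞) slice contributes ∫ exp(-2*t)·t^(s-1) dt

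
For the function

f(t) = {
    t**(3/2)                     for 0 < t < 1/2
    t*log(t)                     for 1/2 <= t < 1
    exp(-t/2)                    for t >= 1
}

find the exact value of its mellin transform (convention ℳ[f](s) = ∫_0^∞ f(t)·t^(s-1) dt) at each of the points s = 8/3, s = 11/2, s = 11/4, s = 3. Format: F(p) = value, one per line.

f breaks at 1/2, 1 into 3 integrals to sum
∫ over [0, 1/2) of t**(3/2)·t^(s-1) joins the sum
between 1/2 and 1 the integrand is t*log(t)·t^(s-1)
∫ exp(-t/2)·t^(s-1) over [1, ∞)

F(8/3) = 2**(1/3)*(-1800*2**(2/3) + 225 + 363*sqrt(2) + 825*log(2) + 193600*2**(1/3)*uppergamma(8/3, 1/2))/48400
F(11/2) = -3415/151424 + sqrt(2)/5408 + sqrt(2)*log(2)/832 + 945*sqrt(2)*sqrt(pi)*erfc(sqrt(2)/2) + 2666*exp(-1/2)
F(11/4) = 2**(1/4)*(-1088*2**(3/4) + 136 + 225*sqrt(2) + 510*log(2) + 122400*sqrt(2)*uppergamma(11/4, 1/2))/30600
F(3) = -15/256 + sqrt(2)/144 + log(2)/64 + 26*exp(-1/2)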